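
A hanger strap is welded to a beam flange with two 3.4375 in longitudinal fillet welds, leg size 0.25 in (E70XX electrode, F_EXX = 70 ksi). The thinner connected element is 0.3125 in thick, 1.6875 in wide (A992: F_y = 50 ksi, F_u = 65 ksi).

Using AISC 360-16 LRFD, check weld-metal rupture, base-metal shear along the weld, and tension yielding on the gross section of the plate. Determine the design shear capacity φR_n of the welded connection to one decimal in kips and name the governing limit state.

23.7 kips (gross-section yield governs)

Weld metal: throat = 0.707×0.25 = 0.17675 in, L = 2×3.4375 = 6.875 in. φR_n = 0.75 × 0.6 × 70 × 0.17675 × 6.875 = 38.3 kips.
Base metal shear (0.3125 in plate): yield φR_n = 1.0×0.6×50×0.3125×6.875 = 64.5 kips; rupture φR_n = 0.75×0.6×65×0.3125×6.875 = 62.8 kips; take 62.8 kips (rupture).
Tension yield (gross): A_g = 1.6875×0.3125 = 0.52734 in². φR_n = 0.90 × 50 × 0.52734 = 23.7 kips.
Governing: min(38.3, 62.8, 23.7) = 23.7 kips → gross-section yield.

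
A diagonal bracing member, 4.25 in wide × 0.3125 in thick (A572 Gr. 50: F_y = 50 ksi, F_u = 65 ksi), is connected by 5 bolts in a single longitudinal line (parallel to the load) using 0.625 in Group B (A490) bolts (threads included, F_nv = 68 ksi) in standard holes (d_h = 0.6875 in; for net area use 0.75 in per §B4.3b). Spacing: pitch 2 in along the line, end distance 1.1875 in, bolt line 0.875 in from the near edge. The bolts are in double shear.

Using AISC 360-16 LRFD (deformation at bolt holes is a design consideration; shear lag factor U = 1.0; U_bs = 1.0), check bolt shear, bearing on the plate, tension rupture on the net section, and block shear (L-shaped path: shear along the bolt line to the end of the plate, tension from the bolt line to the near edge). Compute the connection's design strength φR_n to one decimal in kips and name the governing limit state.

Bolt shear: A_b = π(0.625)²/4 = 0.3068 in². φR_n = 0.75 × 68 × 0.3068 × 5 × 2 = 156.5 kips.
Bearing (0.3125 in plate, F_u = 65 ksi): end bolts L_c = 1.1875 − 0.6875/2 = 0.84375, R_n = min(1.2×0.84375×0.3125×65, 2.4×0.625×0.3125×65) = 20.566 kips/bolt; interior L_c = 2 − 0.6875 = 1.3125, R_n = 30.469 kips/bolt. φR_n = 0.75 × (1×20.566 + 4×30.469) = 106.8 kips.
Tension rupture (net): A_n = (4.25 − 1×0.75)×0.3125 = 1.0938 in² (U = 1.0, A_e = A_n). φR_n = 0.75 × 65 × 1.0938 = 53.3 kips.
Block shear: shear path 1×[1.1875+4×2] = 1×9.1875 in, A_gv = 2.8711, A_nv = 1×(9.1875 − 4.5×0.75)×0.3125 = 1.8164 in²; tension to near edge: (0.875 − 0.5×0.75)×0.3125 = 0.15625 in². R_n = min(0.6×65×1.8164, 0.6×50×2.8711) + 1.0×65×0.15625 = min(70.84, 86.133) + 10.156 = 80.996 kips. φR_n = 0.75 × 80.996 = 60.7 kips.
Governing: min(156.5, 106.8, 53.3, 60.7) = 53.3 kips → net-section rupture.

53.3 kips (net-section rupture governs)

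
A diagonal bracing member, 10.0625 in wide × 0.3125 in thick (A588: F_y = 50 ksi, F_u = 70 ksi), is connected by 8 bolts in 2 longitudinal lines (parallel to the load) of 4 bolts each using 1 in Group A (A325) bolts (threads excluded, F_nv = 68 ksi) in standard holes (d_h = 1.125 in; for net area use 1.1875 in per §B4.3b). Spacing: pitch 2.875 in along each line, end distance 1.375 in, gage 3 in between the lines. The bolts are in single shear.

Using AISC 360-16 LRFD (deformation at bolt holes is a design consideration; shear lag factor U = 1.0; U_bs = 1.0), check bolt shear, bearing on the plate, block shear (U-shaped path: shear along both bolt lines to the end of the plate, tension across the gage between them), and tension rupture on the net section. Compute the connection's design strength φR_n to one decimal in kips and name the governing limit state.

Bolt shear: A_b = π(1)²/4 = 0.7854 in². φR_n = 0.75 × 68 × 0.7854 × 8 × 1 = 320.4 kips.
Bearing (0.3125 in plate, F_u = 70 ksi): end bolts L_c = 1.375 − 1.125/2 = 0.8125, R_n = min(1.2×0.8125×0.3125×70, 2.4×1×0.3125×70) = 21.328 kips/bolt; interior L_c = 2.875 − 1.125 = 1.75, R_n = 45.938 kips/bolt. φR_n = 0.75 × (2×21.328 + 6×45.938) = 238.7 kips.
Block shear: shear path 2×[1.375+3×2.875] = 2×10 in, A_gv = 6.25, A_nv = 2×(10 − 3.5×1.1875)×0.3125 = 3.6523 in²; tension across gage: (3 − 1×1.1875)×0.3125 = 0.56641 in². R_n = min(0.6×70×3.6523, 0.6×50×6.25) + 1.0×70×0.56641 = min(153.4, 187.5) + 39.649 = 193.05 kips. φR_n = 0.75 × 193.05 = 144.8 kips.
Tension rupture (net): A_n = (10.0625 − 2×1.1875)×0.3125 = 2.4023 in² (U = 1.0, A_e = A_n). φR_n = 0.75 × 70 × 2.4023 = 126.1 kips.
Governing: min(320.4, 238.7, 144.8, 126.1) = 126.1 kips → net-section rupture.

126.1 kips (net-section rupture governs)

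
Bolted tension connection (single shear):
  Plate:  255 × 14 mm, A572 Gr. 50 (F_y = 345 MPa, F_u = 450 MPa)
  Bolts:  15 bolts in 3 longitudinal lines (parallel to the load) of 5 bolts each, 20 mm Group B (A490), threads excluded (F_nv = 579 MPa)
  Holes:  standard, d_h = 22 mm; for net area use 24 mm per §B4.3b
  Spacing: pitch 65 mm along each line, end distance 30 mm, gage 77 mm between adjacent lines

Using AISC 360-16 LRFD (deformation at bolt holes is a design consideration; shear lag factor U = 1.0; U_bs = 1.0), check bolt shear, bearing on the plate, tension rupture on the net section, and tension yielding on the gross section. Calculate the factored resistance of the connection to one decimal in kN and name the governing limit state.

Bolt shear: A_b = π(20)²/4 = 314.16 mm². φR_n = 0.75 × 579 × 314.16 × 15 × 1 = 2046.4 kN.
Bearing (14 mm plate, F_u = 450 MPa): end bolts L_c = 30 − 22/2 = 19, R_n = min(1.2×19×14×450, 2.4×20×14×450) = 143.64 kN/bolt; interior L_c = 65 − 22 = 43, R_n = 302.4 kN/bolt. φR_n = 0.75 × (3×143.64 + 12×302.4) = 3044.8 kN.
Tension rupture (net): A_n = (255 − 3×24)×14 = 2562 mm² (U = 1.0, A_e = A_n). φR_n = 0.75 × 450 × 2562 = 864.7 kN.
Tension yield (gross): A_g = 255×14 = 3570 mm². φR_n = 0.90 × 345 × 3570 = 1108.5 kN.
Governing: min(2046.4, 3044.8, 864.7, 1108.5) = 864.7 kN → net-section rupture.

864.7 kN (net-section rupture governs)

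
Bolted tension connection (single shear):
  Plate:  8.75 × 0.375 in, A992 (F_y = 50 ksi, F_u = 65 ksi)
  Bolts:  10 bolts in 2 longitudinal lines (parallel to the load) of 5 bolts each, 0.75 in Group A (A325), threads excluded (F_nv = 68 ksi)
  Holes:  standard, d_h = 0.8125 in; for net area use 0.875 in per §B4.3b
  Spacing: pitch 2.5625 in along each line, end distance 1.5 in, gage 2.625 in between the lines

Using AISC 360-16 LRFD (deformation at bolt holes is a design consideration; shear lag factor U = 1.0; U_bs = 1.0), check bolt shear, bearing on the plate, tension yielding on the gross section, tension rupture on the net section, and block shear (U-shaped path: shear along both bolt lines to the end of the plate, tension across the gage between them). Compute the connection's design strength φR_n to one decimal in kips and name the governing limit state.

128.0 kips (net-section rupture governs)

Bolt shear: A_b = π(0.75)²/4 = 0.44179 in². φR_n = 0.75 × 68 × 0.44179 × 10 × 1 = 225.3 kips.
Bearing (0.375 in plate, F_u = 65 ksi): end bolts L_c = 1.5 − 0.8125/2 = 1.09375, R_n = min(1.2×1.09375×0.375×65, 2.4×0.75×0.375×65) = 31.992 kips/bolt; interior L_c = 2.5625 − 0.8125 = 1.75, R_n = 43.875 kips/bolt. φR_n = 0.75 × (2×31.992 + 8×43.875) = 311.2 kips.
Tension yield (gross): A_g = 8.75×0.375 = 3.2813 in². φR_n = 0.90 × 50 × 3.2813 = 147.7 kips.
Tension rupture (net): A_n = (8.75 − 2×0.875)×0.375 = 2.625 in² (U = 1.0, A_e = A_n). φR_n = 0.75 × 65 × 2.625 = 128.0 kips.
Block shear: shear path 2×[1.5+4×2.5625] = 2×11.75 in, A_gv = 8.8125, A_nv = 2×(11.75 − 4.5×0.875)×0.375 = 5.8594 in²; tension across gage: (2.625 − 1×0.875)×0.375 = 0.65625 in². R_n = min(0.6×65×5.8594, 0.6×50×8.8125) + 1.0×65×0.65625 = min(228.52, 264.38) + 42.656 = 271.18 kips. φR_n = 0.75 × 271.18 = 203.4 kips.
Governing: min(225.3, 311.2, 147.7, 128.0, 203.4) = 128.0 kips → net-section rupture.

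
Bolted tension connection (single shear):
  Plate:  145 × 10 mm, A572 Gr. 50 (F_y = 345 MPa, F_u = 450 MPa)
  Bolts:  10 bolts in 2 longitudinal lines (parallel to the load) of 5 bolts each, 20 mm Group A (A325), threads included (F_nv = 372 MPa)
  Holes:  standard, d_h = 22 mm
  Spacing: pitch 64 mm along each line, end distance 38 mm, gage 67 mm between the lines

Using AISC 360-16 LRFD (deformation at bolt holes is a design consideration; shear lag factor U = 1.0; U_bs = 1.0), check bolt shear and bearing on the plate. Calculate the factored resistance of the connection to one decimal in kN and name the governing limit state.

Bolt shear: A_b = π(20)²/4 = 314.16 mm². φR_n = 0.75 × 372 × 314.16 × 10 × 1 = 876.5 kN.
Bearing (10 mm plate, F_u = 450 MPa): end bolts L_c = 38 − 22/2 = 27, R_n = min(1.2×27×10×450, 2.4×20×10×450) = 145.8 kN/bolt; interior L_c = 64 − 22 = 42, R_n = 216 kN/bolt. φR_n = 0.75 × (2×145.8 + 8×216) = 1514.7 kN.
Governing: min(876.5, 1514.7) = 876.5 kN → bolt shear.

876.5 kN (bolt shear governs)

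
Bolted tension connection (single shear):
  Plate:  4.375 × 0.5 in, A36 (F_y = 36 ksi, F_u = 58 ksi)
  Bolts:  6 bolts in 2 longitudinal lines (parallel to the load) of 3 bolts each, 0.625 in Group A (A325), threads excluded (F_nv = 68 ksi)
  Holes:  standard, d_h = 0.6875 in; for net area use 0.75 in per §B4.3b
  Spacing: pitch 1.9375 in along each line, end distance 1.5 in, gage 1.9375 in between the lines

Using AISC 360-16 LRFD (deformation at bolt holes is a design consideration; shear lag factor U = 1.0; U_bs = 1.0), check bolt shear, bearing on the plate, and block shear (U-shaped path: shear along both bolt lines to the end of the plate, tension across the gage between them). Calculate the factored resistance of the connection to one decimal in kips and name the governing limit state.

93.9 kips (bolt shear governs)

Bolt shear: A_b = π(0.625)²/4 = 0.3068 in². φR_n = 0.75 × 68 × 0.3068 × 6 × 1 = 93.9 kips.
Bearing (0.5 in plate, F_u = 58 ksi): end bolts L_c = 1.5 − 0.6875/2 = 1.15625, R_n = min(1.2×1.15625×0.5×58, 2.4×0.625×0.5×58) = 40.238 kips/bolt; interior L_c = 1.9375 − 0.6875 = 1.25, R_n = 43.5 kips/bolt. φR_n = 0.75 × (2×40.238 + 4×43.5) = 190.9 kips.
Block shear: shear path 2×[1.5+2×1.9375] = 2×5.375 in, A_gv = 5.375, A_nv = 2×(5.375 − 2.5×0.75)×0.5 = 3.5 in²; tension across gage: (1.9375 − 1×0.75)×0.5 = 0.59375 in². R_n = min(0.6×58×3.5, 0.6×36×5.375) + 1.0×58×0.59375 = min(121.8, 116.1) + 34.438 = 150.54 kips. φR_n = 0.75 × 150.54 = 112.9 kips.
Governing: min(93.9, 190.9, 112.9) = 93.9 kips → bolt shear.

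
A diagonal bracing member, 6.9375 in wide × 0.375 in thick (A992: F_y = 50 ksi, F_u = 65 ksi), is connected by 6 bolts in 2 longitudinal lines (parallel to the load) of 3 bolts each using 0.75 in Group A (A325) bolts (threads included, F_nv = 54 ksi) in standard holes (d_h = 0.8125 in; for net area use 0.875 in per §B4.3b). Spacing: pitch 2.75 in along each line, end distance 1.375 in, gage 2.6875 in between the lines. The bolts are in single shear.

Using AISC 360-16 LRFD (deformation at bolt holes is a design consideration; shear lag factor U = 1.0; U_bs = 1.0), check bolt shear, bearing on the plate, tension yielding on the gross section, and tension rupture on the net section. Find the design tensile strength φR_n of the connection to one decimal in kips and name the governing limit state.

94.8 kips (net-section rupture governs)

Bolt shear: A_b = π(0.75)²/4 = 0.44179 in². φR_n = 0.75 × 54 × 0.44179 × 6 × 1 = 107.4 kips.
Bearing (0.375 in plate, F_u = 65 ksi): end bolts L_c = 1.375 − 0.8125/2 = 0.96875, R_n = min(1.2×0.96875×0.375×65, 2.4×0.75×0.375×65) = 28.336 kips/bolt; interior L_c = 2.75 − 0.8125 = 1.9375, R_n = 43.875 kips/bolt. φR_n = 0.75 × (2×28.336 + 4×43.875) = 174.1 kips.
Tension yield (gross): A_g = 6.9375×0.375 = 2.6016 in². φR_n = 0.90 × 50 × 2.6016 = 117.1 kips.
Tension rupture (net): A_n = (6.9375 − 2×0.875)×0.375 = 1.9453 in² (U = 1.0, A_e = A_n). φR_n = 0.75 × 65 × 1.9453 = 94.8 kips.
Governing: min(107.4, 174.1, 117.1, 94.8) = 94.8 kips → net-section rupture.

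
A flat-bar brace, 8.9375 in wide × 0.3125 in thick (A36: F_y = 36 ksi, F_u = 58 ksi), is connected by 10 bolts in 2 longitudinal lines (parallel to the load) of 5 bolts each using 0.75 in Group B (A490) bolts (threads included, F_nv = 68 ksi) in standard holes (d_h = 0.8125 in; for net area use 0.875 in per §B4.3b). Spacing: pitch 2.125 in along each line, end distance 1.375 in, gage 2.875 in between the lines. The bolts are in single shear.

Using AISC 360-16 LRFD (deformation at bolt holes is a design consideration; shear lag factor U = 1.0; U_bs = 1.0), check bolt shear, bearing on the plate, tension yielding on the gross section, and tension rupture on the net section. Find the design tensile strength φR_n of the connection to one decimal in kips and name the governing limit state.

Bolt shear: A_b = π(0.75)²/4 = 0.44179 in². φR_n = 0.75 × 68 × 0.44179 × 10 × 1 = 225.3 kips.
Bearing (0.3125 in plate, F_u = 58 ksi): end bolts L_c = 1.375 − 0.8125/2 = 0.96875, R_n = min(1.2×0.96875×0.3125×58, 2.4×0.75×0.3125×58) = 21.07 kips/bolt; interior L_c = 2.125 − 0.8125 = 1.3125, R_n = 28.547 kips/bolt. φR_n = 0.75 × (2×21.07 + 8×28.547) = 202.9 kips.
Tension yield (gross): A_g = 8.9375×0.3125 = 2.793 in². φR_n = 0.90 × 36 × 2.793 = 90.5 kips.
Tension rupture (net): A_n = (8.9375 − 2×0.875)×0.3125 = 2.2461 in² (U = 1.0, A_e = A_n). φR_n = 0.75 × 58 × 2.2461 = 97.7 kips.
Governing: min(225.3, 202.9, 90.5, 97.7) = 90.5 kips → gross-section yield.

90.5 kips (gross-section yield governs)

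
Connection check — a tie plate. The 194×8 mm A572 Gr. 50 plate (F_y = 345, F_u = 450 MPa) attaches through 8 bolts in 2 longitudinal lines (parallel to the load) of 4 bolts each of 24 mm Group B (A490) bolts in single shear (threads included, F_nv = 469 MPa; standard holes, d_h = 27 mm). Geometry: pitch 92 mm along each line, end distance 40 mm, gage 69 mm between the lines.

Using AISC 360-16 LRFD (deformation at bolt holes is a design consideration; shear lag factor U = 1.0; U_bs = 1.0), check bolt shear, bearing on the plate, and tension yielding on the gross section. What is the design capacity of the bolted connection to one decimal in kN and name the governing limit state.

Bolt shear: A_b = π(24)²/4 = 452.39 mm². φR_n = 0.75 × 469 × 452.39 × 8 × 1 = 1273.0 kN.
Bearing (8 mm plate, F_u = 450 MPa): end bolts L_c = 40 − 27/2 = 26.5, R_n = min(1.2×26.5×8×450, 2.4×24×8×450) = 114.48 kN/bolt; interior L_c = 92 − 27 = 65, R_n = 207.36 kN/bolt. φR_n = 0.75 × (2×114.48 + 6×207.36) = 1104.8 kN.
Tension yield (gross): A_g = 194×8 = 1552 mm². φR_n = 0.90 × 345 × 1552 = 481.9 kN.
Governing: min(1273.0, 1104.8, 481.9) = 481.9 kN → gross-section yield.

481.9 kN (gross-section yield governs)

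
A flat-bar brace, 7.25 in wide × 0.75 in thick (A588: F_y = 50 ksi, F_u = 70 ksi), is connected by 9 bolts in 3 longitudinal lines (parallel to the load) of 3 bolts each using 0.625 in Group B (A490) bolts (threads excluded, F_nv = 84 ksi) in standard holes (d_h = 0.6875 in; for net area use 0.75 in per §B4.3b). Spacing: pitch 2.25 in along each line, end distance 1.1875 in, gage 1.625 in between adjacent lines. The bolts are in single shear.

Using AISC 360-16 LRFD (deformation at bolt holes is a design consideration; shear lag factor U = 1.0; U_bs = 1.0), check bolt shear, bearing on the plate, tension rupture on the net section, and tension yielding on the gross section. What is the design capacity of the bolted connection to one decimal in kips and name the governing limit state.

174.0 kips (bolt shear governs)

Bolt shear: A_b = π(0.625)²/4 = 0.3068 in². φR_n = 0.75 × 84 × 0.3068 × 9 × 1 = 174.0 kips.
Bearing (0.75 in plate, F_u = 70 ksi): end bolts L_c = 1.1875 − 0.6875/2 = 0.84375, R_n = min(1.2×0.84375×0.75×70, 2.4×0.625×0.75×70) = 53.156 kips/bolt; interior L_c = 2.25 − 0.6875 = 1.5625, R_n = 78.75 kips/bolt. φR_n = 0.75 × (3×53.156 + 6×78.75) = 474.0 kips.
Tension rupture (net): A_n = (7.25 − 3×0.75)×0.75 = 3.75 in² (U = 1.0, A_e = A_n). φR_n = 0.75 × 70 × 3.75 = 196.9 kips.
Tension yield (gross): A_g = 7.25×0.75 = 5.4375 in². φR_n = 0.90 × 50 × 5.4375 = 244.7 kips.
Governing: min(174.0, 474.0, 196.9, 244.7) = 174.0 kips → bolt shear.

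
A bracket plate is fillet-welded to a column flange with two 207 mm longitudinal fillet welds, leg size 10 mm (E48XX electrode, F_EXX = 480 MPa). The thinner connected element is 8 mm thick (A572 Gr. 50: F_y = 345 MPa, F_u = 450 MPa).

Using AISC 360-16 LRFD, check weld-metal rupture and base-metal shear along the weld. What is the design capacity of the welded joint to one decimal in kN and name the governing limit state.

Weld metal: throat = 0.707×10 = 7.07 mm, L = 2×207 = 414 mm. φR_n = 0.75 × 0.6 × 480 × 7.07 × 414 = 632.2 kN.
Base metal shear (8 mm plate): yield φR_n = 1.0×0.6×345×8×414 = 685.6 kN; rupture φR_n = 0.75×0.6×450×8×414 = 670.7 kN; take 670.7 kN (rupture).
Governing: min(632.2, 670.7) = 632.2 kN → weld metal.

632.2 kN (weld metal governs)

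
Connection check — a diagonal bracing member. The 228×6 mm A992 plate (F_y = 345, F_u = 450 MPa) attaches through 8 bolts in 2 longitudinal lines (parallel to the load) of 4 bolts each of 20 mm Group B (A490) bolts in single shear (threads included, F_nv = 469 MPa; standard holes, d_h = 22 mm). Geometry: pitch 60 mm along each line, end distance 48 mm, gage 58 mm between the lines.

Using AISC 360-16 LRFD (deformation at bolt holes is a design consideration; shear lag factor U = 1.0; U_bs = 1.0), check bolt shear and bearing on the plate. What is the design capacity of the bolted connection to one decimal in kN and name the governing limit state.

733.9 kN (bearing governs)

Bolt shear: A_b = π(20)²/4 = 314.16 mm². φR_n = 0.75 × 469 × 314.16 × 8 × 1 = 884.0 kN.
Bearing (6 mm plate, F_u = 450 MPa): end bolts L_c = 48 − 22/2 = 37, R_n = min(1.2×37×6×450, 2.4×20×6×450) = 119.88 kN/bolt; interior L_c = 60 − 22 = 38, R_n = 123.12 kN/bolt. φR_n = 0.75 × (2×119.88 + 6×123.12) = 733.9 kN.
Governing: min(884.0, 733.9) = 733.9 kN → bearing.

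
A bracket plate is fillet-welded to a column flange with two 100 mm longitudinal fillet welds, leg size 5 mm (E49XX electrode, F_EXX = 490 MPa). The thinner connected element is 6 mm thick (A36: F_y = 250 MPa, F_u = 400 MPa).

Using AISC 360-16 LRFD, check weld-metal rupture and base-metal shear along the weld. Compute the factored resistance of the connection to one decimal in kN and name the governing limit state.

Weld metal: throat = 0.707×5 = 3.535 mm, L = 2×100 = 200 mm. φR_n = 0.75 × 0.6 × 490 × 3.535 × 200 = 155.9 kN.
Base metal shear (6 mm plate): yield φR_n = 1.0×0.6×250×6×200 = 180.0 kN; rupture φR_n = 0.75×0.6×400×6×200 = 216.0 kN; take 180.0 kN (yield).
Governing: min(155.9, 180.0) = 155.9 kN → weld metal.

155.9 kN (weld metal governs)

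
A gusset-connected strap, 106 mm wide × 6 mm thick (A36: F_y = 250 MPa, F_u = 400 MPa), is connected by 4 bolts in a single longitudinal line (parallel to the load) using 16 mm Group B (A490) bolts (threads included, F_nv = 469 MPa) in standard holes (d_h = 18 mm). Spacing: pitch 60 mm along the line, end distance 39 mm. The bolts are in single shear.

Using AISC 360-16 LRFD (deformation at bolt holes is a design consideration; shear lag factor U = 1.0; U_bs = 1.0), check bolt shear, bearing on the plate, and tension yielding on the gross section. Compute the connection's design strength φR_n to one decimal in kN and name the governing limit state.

Bolt shear: A_b = π(16)²/4 = 201.06 mm². φR_n = 0.75 × 469 × 201.06 × 4 × 1 = 282.9 kN.
Bearing (6 mm plate, F_u = 400 MPa): end bolts L_c = 39 − 18/2 = 30, R_n = min(1.2×30×6×400, 2.4×16×6×400) = 86.4 kN/bolt; interior L_c = 60 − 18 = 42, R_n = 92.16 kN/bolt. φR_n = 0.75 × (1×86.4 + 3×92.16) = 272.2 kN.
Tension yield (gross): A_g = 106×6 = 636 mm². φR_n = 0.90 × 250 × 636 = 143.1 kN.
Governing: min(282.9, 272.2, 143.1) = 143.1 kN → gross-section yield.

143.1 kN (gross-section yield governs)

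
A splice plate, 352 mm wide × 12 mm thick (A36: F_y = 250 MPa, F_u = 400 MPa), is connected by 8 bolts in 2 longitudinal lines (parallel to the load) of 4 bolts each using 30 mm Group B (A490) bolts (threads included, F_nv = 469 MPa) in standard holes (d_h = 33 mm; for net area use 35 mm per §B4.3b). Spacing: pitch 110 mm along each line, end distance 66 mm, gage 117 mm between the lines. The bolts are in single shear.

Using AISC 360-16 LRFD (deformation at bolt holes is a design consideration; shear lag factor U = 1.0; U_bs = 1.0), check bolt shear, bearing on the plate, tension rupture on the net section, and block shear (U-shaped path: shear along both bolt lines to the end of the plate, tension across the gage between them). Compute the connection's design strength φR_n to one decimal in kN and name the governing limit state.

1015.2 kN (net-section rupture governs)

Bolt shear: A_b = π(30)²/4 = 706.86 mm². φR_n = 0.75 × 469 × 706.86 × 8 × 1 = 1989.1 kN.
Bearing (12 mm plate, F_u = 400 MPa): end bolts L_c = 66 − 33/2 = 49.5, R_n = min(1.2×49.5×12×400, 2.4×30×12×400) = 285.12 kN/bolt; interior L_c = 110 − 33 = 77, R_n = 345.6 kN/bolt. φR_n = 0.75 × (2×285.12 + 6×345.6) = 1982.9 kN.
Tension rupture (net): A_n = (352 − 2×35)×12 = 3384 mm² (U = 1.0, A_e = A_n). φR_n = 0.75 × 400 × 3384 = 1015.2 kN.
Block shear: shear path 2×[66+3×110] = 2×396 mm, A_gv = 9504, A_nv = 2×(396 − 3.5×35)×12 = 6564 mm²; tension across gage: (117 − 1×35)×12 = 984 mm². R_n = min(0.6×400×6564, 0.6×250×9504) + 1.0×400×984 = min(1575.4, 1425.6) + 393.6 = 1819.2 kN. φR_n = 0.75 × 1819.2 = 1364.4 kN.
Governing: min(1989.1, 1982.9, 1015.2, 1364.4) = 1015.2 kN → net-section rupture.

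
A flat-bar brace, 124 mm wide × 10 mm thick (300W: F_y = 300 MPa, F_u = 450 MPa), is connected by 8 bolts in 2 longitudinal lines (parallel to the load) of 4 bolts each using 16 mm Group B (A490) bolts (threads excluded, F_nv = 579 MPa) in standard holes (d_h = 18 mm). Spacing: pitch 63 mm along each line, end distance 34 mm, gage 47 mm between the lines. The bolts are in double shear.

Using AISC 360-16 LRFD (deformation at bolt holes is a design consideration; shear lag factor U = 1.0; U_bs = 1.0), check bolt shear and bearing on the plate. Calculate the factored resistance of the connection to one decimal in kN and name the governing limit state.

980.1 kN (bearing governs)

Bolt shear: A_b = π(16)²/4 = 201.06 mm². φR_n = 0.75 × 579 × 201.06 × 8 × 2 = 1397.0 kN.
Bearing (10 mm plate, F_u = 450 MPa): end bolts L_c = 34 − 18/2 = 25, R_n = min(1.2×25×10×450, 2.4×16×10×450) = 135 kN/bolt; interior L_c = 63 − 18 = 45, R_n = 172.8 kN/bolt. φR_n = 0.75 × (2×135 + 6×172.8) = 980.1 kN.
Governing: min(1397.0, 980.1) = 980.1 kN → bearing.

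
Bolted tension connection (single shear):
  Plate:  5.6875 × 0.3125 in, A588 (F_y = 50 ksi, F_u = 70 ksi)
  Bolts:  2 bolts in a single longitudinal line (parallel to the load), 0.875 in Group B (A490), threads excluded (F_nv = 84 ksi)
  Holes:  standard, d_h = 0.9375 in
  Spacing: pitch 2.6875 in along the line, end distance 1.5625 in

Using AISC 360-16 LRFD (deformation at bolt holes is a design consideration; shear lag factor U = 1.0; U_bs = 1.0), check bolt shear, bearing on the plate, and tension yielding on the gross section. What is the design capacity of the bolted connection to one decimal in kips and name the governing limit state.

56.0 kips (bearing governs)

Bolt shear: A_b = π(0.875)²/4 = 0.60132 in². φR_n = 0.75 × 84 × 0.60132 × 2 × 1 = 75.8 kips.
Bearing (0.3125 in plate, F_u = 70 ksi): end bolts L_c = 1.5625 − 0.9375/2 = 1.09375, R_n = min(1.2×1.09375×0.3125×70, 2.4×0.875×0.3125×70) = 28.711 kips/bolt; interior L_c = 2.6875 − 0.9375 = 1.75, R_n = 45.938 kips/bolt. φR_n = 0.75 × (1×28.711 + 1×45.938) = 56.0 kips.
Tension yield (gross): A_g = 5.6875×0.3125 = 1.7773 in². φR_n = 0.90 × 50 × 1.7773 = 80.0 kips.
Governing: min(75.8, 56.0, 80.0) = 56.0 kips → bearing.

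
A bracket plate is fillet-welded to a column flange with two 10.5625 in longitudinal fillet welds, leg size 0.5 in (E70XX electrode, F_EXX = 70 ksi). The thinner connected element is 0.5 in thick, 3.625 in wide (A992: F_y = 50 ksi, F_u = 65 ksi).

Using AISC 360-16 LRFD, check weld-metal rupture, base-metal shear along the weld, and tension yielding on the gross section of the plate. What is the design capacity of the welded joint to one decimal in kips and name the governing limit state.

Weld metal: throat = 0.707×0.5 = 0.3535 in, L = 2×10.5625 = 21.125 in. φR_n = 0.75 × 0.6 × 70 × 0.3535 × 21.125 = 235.2 kips.
Base metal shear (0.5 in plate): yield φR_n = 1.0×0.6×50×0.5×21.125 = 316.9 kips; rupture φR_n = 0.75×0.6×65×0.5×21.125 = 309.0 kips; take 309.0 kips (rupture).
Tension yield (gross): A_g = 3.625×0.5 = 1.8125 in². φR_n = 0.90 × 50 × 1.8125 = 81.6 kips.
Governing: min(235.2, 309.0, 81.6) = 81.6 kips → gross-section yield.

81.6 kips (gross-section yield governs)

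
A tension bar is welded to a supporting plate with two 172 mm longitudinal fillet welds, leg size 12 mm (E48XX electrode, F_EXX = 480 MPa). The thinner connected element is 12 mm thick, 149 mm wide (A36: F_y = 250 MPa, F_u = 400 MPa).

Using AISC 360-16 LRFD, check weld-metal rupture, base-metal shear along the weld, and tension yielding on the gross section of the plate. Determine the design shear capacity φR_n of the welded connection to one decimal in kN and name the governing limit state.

Weld metal: throat = 0.707×12 = 8.484 mm, L = 2×172 = 344 mm. φR_n = 0.75 × 0.6 × 480 × 8.484 × 344 = 630.4 kN.
Base metal shear (12 mm plate): yield φR_n = 1.0×0.6×250×12×344 = 619.2 kN; rupture φR_n = 0.75×0.6×400×12×344 = 743.0 kN; take 619.2 kN (yield).
Tension yield (gross): A_g = 149×12 = 1788 mm². φR_n = 0.90 × 250 × 1788 = 402.3 kN.
Governing: min(630.4, 619.2, 402.3) = 402.3 kN → gross-section yield.

402.3 kN (gross-section yield governs)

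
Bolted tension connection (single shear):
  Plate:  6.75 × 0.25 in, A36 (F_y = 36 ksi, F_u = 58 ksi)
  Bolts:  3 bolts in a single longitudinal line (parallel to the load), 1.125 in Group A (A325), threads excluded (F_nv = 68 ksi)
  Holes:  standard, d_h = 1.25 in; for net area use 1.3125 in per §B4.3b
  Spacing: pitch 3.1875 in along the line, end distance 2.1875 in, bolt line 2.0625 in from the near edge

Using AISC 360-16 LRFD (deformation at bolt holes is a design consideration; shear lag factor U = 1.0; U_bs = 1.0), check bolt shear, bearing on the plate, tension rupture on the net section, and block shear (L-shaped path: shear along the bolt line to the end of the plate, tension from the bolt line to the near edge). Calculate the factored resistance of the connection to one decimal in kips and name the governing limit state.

Bolt shear: A_b = π(1.125)²/4 = 0.99402 in². φR_n = 0.75 × 68 × 0.99402 × 3 × 1 = 152.1 kips.
Bearing (0.25 in plate, F_u = 58 ksi): end bolts L_c = 2.1875 − 1.25/2 = 1.5625, R_n = min(1.2×1.5625×0.25×58, 2.4×1.125×0.25×58) = 27.188 kips/bolt; interior L_c = 3.1875 − 1.25 = 1.9375, R_n = 33.713 kips/bolt. φR_n = 0.75 × (1×27.188 + 2×33.713) = 71.0 kips.
Tension rupture (net): A_n = (6.75 − 1×1.3125)×0.25 = 1.3594 in² (U = 1.0, A_e = A_n). φR_n = 0.75 × 58 × 1.3594 = 59.1 kips.
Block shear: shear path 1×[2.1875+2×3.1875] = 1×8.5625 in, A_gv = 2.1406, A_nv = 1×(8.5625 − 2.5×1.3125)×0.25 = 1.3203 in²; tension to near edge: (2.0625 − 0.5×1.3125)×0.25 = 0.35156 in². R_n = min(0.6×58×1.3203, 0.6×36×2.1406) + 1.0×58×0.35156 = min(45.946, 46.237) + 20.39 = 66.336 kips. φR_n = 0.75 × 66.336 = 49.8 kips.
Governing: min(152.1, 71.0, 59.1, 49.8) = 49.8 kips → block shear.

49.8 kips (block shear governs)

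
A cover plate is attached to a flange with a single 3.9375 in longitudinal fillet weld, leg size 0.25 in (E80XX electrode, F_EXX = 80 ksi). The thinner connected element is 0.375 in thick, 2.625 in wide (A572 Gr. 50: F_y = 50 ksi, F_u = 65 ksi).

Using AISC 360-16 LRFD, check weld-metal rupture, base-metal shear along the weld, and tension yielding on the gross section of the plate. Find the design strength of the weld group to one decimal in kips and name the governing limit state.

Weld metal: throat = 0.707×0.25 = 0.17675 in, L = 3.9375 in. φR_n = 0.75 × 0.6 × 80 × 0.17675 × 3.9375 = 25.1 kips.
Base metal shear (0.375 in plate): yield φR_n = 1.0×0.6×50×0.375×3.9375 = 44.3 kips; rupture φR_n = 0.75×0.6×65×0.375×3.9375 = 43.2 kips; take 43.2 kips (rupture).
Tension yield (gross): A_g = 2.625×0.375 = 0.98438 in². φR_n = 0.90 × 50 × 0.98438 = 44.3 kips.
Governing: min(25.1, 43.2, 44.3) = 25.1 kips → weld metal.

25.1 kips (weld metal governs)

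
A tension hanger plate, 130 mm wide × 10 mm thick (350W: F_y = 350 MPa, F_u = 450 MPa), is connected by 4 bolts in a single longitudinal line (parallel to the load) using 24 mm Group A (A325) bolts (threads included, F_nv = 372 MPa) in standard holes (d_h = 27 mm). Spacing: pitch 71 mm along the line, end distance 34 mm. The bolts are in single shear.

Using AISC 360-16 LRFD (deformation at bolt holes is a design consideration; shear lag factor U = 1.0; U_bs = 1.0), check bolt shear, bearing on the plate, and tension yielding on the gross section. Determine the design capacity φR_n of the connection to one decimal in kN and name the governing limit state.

Bolt shear: A_b = π(24)²/4 = 452.39 mm². φR_n = 0.75 × 372 × 452.39 × 4 × 1 = 504.9 kN.
Bearing (10 mm plate, F_u = 450 MPa): end bolts L_c = 34 − 27/2 = 20.5, R_n = min(1.2×20.5×10×450, 2.4×24×10×450) = 110.7 kN/bolt; interior L_c = 71 − 27 = 44, R_n = 237.6 kN/bolt. φR_n = 0.75 × (1×110.7 + 3×237.6) = 617.6 kN.
Tension yield (gross): A_g = 130×10 = 1300 mm². φR_n = 0.90 × 350 × 1300 = 409.5 kN.
Governing: min(504.9, 617.6, 409.5) = 409.5 kN → gross-section yield.

409.5 kN (gross-section yield governs)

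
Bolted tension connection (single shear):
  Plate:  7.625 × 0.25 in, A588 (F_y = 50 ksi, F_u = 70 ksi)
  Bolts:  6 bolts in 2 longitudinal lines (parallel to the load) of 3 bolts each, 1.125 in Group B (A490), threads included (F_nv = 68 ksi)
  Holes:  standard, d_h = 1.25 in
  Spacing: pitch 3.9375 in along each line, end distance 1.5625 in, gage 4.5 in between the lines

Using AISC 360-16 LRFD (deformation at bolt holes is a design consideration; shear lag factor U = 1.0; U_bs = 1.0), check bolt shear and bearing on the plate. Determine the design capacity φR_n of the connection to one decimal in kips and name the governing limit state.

Bolt shear: A_b = π(1.125)²/4 = 0.99402 in². φR_n = 0.75 × 68 × 0.99402 × 6 × 1 = 304.2 kips.
Bearing (0.25 in plate, F_u = 70 ksi): end bolts L_c = 1.5625 − 1.25/2 = 0.9375, R_n = min(1.2×0.9375×0.25×70, 2.4×1.125×0.25×70) = 19.688 kips/bolt; interior L_c = 3.9375 − 1.25 = 2.6875, R_n = 47.25 kips/bolt. φR_n = 0.75 × (2×19.688 + 4×47.25) = 171.3 kips.
Governing: min(304.2, 171.3) = 171.3 kips → bearing.

171.3 kips (bearing governs)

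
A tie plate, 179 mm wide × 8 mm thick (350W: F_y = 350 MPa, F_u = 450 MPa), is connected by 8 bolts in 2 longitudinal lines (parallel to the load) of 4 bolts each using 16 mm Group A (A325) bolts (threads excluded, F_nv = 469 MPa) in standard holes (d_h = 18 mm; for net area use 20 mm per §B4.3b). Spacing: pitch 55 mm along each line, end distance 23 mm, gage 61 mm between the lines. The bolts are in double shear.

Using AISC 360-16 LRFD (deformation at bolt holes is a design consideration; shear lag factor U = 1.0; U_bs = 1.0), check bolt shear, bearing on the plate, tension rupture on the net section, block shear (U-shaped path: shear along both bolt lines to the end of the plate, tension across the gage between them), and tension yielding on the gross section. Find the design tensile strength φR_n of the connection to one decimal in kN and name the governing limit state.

Bolt shear: A_b = π(16)²/4 = 201.06 mm². φR_n = 0.75 × 469 × 201.06 × 8 × 2 = 1131.6 kN.
Bearing (8 mm plate, F_u = 450 MPa): end bolts L_c = 23 − 18/2 = 14, R_n = min(1.2×14×8×450, 2.4×16×8×450) = 60.48 kN/bolt; interior L_c = 55 − 18 = 37, R_n = 138.24 kN/bolt. φR_n = 0.75 × (2×60.48 + 6×138.24) = 712.8 kN.
Tension rupture (net): A_n = (179 − 2×20)×8 = 1112 mm² (U = 1.0, A_e = A_n). φR_n = 0.75 × 450 × 1112 = 375.3 kN.
Block shear: shear path 2×[23+3×55] = 2×188 mm, A_gv = 3008, A_nv = 2×(188 − 3.5×20)×8 = 1888 mm²; tension across gage: (61 − 1×20)×8 = 328 mm². R_n = min(0.6×450×1888, 0.6×350×3008) + 1.0×450×328 = min(509.76, 631.68) + 147.6 = 657.36 kN. φR_n = 0.75 × 657.36 = 493.0 kN.
Tension yield (gross): A_g = 179×8 = 1432 mm². φR_n = 0.90 × 350 × 1432 = 451.1 kN.
Governing: min(1131.6, 712.8, 375.3, 493.0, 451.1) = 375.3 kN → net-section rupture.

375.3 kN (net-section rupture governs)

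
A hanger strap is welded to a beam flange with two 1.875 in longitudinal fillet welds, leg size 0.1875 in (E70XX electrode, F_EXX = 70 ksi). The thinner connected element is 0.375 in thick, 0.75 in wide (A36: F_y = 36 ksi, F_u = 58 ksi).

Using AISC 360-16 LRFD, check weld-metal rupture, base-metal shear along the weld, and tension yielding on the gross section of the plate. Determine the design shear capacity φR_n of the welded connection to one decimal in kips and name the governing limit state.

Weld metal: throat = 0.707×0.1875 = 0.13256 in, L = 2×1.875 = 3.75 in. φR_n = 0.75 × 0.6 × 70 × 0.13256 × 3.75 = 15.7 kips.
Base metal shear (0.375 in plate): yield φR_n = 1.0×0.6×36×0.375×3.75 = 30.4 kips; rupture φR_n = 0.75×0.6×58×0.375×3.75 = 36.7 kips; take 30.4 kips (yield).
Tension yield (gross): A_g = 0.75×0.375 = 0.28125 in². φR_n = 0.90 × 36 × 0.28125 = 9.1 kips.
Governing: min(15.7, 30.4, 9.1) = 9.1 kips → gross-section yield.

9.1 kips (gross-section yield governs)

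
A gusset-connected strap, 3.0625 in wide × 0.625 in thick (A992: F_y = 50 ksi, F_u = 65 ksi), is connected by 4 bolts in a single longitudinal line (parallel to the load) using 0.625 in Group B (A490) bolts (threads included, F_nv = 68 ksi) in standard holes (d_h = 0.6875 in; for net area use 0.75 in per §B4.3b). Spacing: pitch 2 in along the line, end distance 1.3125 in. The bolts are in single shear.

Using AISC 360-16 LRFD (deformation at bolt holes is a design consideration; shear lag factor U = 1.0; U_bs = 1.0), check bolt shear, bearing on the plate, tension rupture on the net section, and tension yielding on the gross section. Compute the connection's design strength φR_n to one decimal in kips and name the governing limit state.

62.6 kips (bolt shear governs)

Bolt shear: A_b = π(0.625)²/4 = 0.3068 in². φR_n = 0.75 × 68 × 0.3068 × 4 × 1 = 62.6 kips.
Bearing (0.625 in plate, F_u = 65 ksi): end bolts L_c = 1.3125 − 0.6875/2 = 0.96875, R_n = min(1.2×0.96875×0.625×65, 2.4×0.625×0.625×65) = 47.227 kips/bolt; interior L_c = 2 − 0.6875 = 1.3125, R_n = 60.938 kips/bolt. φR_n = 0.75 × (1×47.227 + 3×60.938) = 172.5 kips.
Tension rupture (net): A_n = (3.0625 − 1×0.75)×0.625 = 1.4453 in² (U = 1.0, A_e = A_n). φR_n = 0.75 × 65 × 1.4453 = 70.5 kips.
Tension yield (gross): A_g = 3.0625×0.625 = 1.9141 in². φR_n = 0.90 × 50 × 1.9141 = 86.1 kips.
Governing: min(62.6, 172.5, 70.5, 86.1) = 62.6 kips → bolt shear.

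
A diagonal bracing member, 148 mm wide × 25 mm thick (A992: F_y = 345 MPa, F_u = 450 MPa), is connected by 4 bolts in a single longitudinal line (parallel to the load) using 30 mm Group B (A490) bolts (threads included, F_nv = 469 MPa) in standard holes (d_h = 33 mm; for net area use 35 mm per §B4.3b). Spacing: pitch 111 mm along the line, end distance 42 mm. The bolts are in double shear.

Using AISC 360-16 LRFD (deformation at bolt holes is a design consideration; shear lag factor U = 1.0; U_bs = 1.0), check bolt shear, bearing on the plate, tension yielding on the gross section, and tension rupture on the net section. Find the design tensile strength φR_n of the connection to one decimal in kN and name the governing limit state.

953.4 kN (net-section rupture governs)

Bolt shear: A_b = π(30)²/4 = 706.86 mm². φR_n = 0.75 × 469 × 706.86 × 4 × 2 = 1989.1 kN.
Bearing (25 mm plate, F_u = 450 MPa): end bolts L_c = 42 − 33/2 = 25.5, R_n = min(1.2×25.5×25×450, 2.4×30×25×450) = 344.25 kN/bolt; interior L_c = 111 − 33 = 78, R_n = 810 kN/bolt. φR_n = 0.75 × (1×344.25 + 3×810) = 2080.7 kN.
Tension yield (gross): A_g = 148×25 = 3700 mm². φR_n = 0.90 × 345 × 3700 = 1148.9 kN.
Tension rupture (net): A_n = (148 − 1×35)×25 = 2825 mm² (U = 1.0, A_e = A_n). φR_n = 0.75 × 450 × 2825 = 953.4 kN.
Governing: min(1989.1, 2080.7, 1148.9, 953.4) = 953.4 kN → net-section rupture.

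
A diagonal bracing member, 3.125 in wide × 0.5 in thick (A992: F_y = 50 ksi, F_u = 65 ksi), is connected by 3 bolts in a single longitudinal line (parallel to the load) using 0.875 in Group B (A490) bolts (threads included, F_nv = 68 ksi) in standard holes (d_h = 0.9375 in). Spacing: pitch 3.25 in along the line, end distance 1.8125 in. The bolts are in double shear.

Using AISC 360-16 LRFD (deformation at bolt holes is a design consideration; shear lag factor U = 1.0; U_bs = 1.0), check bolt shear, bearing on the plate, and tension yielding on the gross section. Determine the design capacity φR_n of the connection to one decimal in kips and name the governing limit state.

70.3 kips (gross-section yield governs)

Bolt shear: A_b = π(0.875)²/4 = 0.60132 in². φR_n = 0.75 × 68 × 0.60132 × 3 × 2 = 184.0 kips.
Bearing (0.5 in plate, F_u = 65 ksi): end bolts L_c = 1.8125 − 0.9375/2 = 1.34375, R_n = min(1.2×1.34375×0.5×65, 2.4×0.875×0.5×65) = 52.406 kips/bolt; interior L_c = 3.25 − 0.9375 = 2.3125, R_n = 68.25 kips/bolt. φR_n = 0.75 × (1×52.406 + 2×68.25) = 141.7 kips.
Tension yield (gross): A_g = 3.125×0.5 = 1.5625 in². φR_n = 0.90 × 50 × 1.5625 = 70.3 kips.
Governing: min(184.0, 141.7, 70.3) = 70.3 kips → gross-section yield.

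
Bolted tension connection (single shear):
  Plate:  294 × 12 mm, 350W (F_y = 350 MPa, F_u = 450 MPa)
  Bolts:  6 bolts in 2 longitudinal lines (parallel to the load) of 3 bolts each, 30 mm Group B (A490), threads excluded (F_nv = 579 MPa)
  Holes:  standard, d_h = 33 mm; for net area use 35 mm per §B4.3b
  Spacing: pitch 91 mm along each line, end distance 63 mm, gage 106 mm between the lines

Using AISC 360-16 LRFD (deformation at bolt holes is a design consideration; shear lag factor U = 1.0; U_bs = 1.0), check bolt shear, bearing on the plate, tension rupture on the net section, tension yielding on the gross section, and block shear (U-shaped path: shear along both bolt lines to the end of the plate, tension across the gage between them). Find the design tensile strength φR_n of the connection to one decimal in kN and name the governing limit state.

907.2 kN (net-section rupture governs)

Bolt shear: A_b = π(30)²/4 = 706.86 mm². φR_n = 0.75 × 579 × 706.86 × 6 × 1 = 1841.7 kN.
Bearing (12 mm plate, F_u = 450 MPa): end bolts L_c = 63 − 33/2 = 46.5, R_n = min(1.2×46.5×12×450, 2.4×30×12×450) = 301.32 kN/bolt; interior L_c = 91 − 33 = 58, R_n = 375.84 kN/bolt. φR_n = 0.75 × (2×301.32 + 4×375.84) = 1579.5 kN.
Tension rupture (net): A_n = (294 − 2×35)×12 = 2688 mm² (U = 1.0, A_e = A_n). φR_n = 0.75 × 450 × 2688 = 907.2 kN.
Tension yield (gross): A_g = 294×12 = 3528 mm². φR_n = 0.90 × 350 × 3528 = 1111.3 kN.
Block shear: shear path 2×[63+2×91] = 2×245 mm, A_gv = 5880, A_nv = 2×(245 − 2.5×35)×12 = 3780 mm²; tension across gage: (106 − 1×35)×12 = 852 mm². R_n = min(0.6×450×3780, 0.6×350×5880) + 1.0×450×852 = min(1020.6, 1234.8) + 383.4 = 1404 kN. φR_n = 0.75 × 1404 = 1053.0 kN.
Governing: min(1841.7, 1579.5, 907.2, 1111.3, 1053.0) = 907.2 kN → net-section rupture.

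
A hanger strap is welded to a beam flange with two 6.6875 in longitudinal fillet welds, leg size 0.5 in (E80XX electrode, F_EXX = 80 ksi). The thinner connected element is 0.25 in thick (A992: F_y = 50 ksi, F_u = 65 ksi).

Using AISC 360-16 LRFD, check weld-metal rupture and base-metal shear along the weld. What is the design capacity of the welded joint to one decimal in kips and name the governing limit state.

Weld metal: throat = 0.707×0.5 = 0.3535 in, L = 2×6.6875 = 13.375 in. φR_n = 0.75 × 0.6 × 80 × 0.3535 × 13.375 = 170.2 kips.
Base metal shear (0.25 in plate): yield φR_n = 1.0×0.6×50×0.25×13.375 = 100.3 kips; rupture φR_n = 0.75×0.6×65×0.25×13.375 = 97.8 kips; take 97.8 kips (rupture).
Governing: min(170.2, 97.8) = 97.8 kips → base-metal shear.

97.8 kips (base-metal shear governs)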